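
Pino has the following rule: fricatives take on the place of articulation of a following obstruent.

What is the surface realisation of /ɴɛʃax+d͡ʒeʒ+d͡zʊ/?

[ɴɛʃaʃd͡ʒezd͡zʊ]

The rule targets /x/ (voiceless velar fricative), which sits before the trigger /d͡ʒ/ (postalveolar).
A voiceless postalveolar fricative is [ʃ], so the surface segment is [ʃ].
The same rule applies at the second boundary: /ʒ/ → [z] next to /d͡z/.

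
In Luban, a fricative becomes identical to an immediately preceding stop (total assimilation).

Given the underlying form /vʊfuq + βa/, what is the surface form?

/β/ is the segment targeted by the rule; it sits immediately after /q/, so it assimilates completely and surfaces as [q].

[vʊfuqqa]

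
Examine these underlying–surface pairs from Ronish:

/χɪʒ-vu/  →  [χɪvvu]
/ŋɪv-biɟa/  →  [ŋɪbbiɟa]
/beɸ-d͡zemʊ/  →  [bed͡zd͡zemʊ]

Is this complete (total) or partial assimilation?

total assimilation

The segment that alternates is /v/, which surfaces as [b] when adjacent to /b/.
The output [b] is identical to the trigger /b/ — every feature (place, manner, voicing) has been copied — so this is total assimilation.
The other forms behave the same way: /ʒ/ → [v] before /v/; /ɸ/ → [d͡z] before /d͡z/ — in each case the output is a copy of the following consonant.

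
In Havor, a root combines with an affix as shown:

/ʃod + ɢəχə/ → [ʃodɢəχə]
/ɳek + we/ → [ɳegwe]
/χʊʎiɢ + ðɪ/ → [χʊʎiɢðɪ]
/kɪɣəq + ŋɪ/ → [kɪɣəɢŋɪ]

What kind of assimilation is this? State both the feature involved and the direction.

regressive voicing assimilation

The segment that alternates is /k/, which surfaces as [g] when adjacent to /w/.
The change voiceless → voiced matches the voicing of the following /w/, identifying this as voicing assimilation.
Place and manner are unchanged, so the assimilation is partial, not total.
Checking the remaining alternation: /q/ → [ɢ] before /ŋ/ (voiceless → voiced, matching voiced) — only voicing changes, and always toward the following segment.
No alternation appears in [ʃodɢəχə], [χʊʎiɢðɪ]: there the adjacent consonants already agree in voicing (/d/ and /ɢ/ are both voiced; /ɢ/ and /ð/ are both voiced), so these forms are consistent with the same rule.
Since the segment that changes precedes the conditioning segment, the assimilation is regressive.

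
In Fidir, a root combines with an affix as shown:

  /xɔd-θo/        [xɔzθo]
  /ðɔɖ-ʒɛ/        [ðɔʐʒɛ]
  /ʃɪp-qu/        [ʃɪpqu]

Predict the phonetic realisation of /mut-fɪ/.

[musfɪ]

The data show regressive manner assimilation: /d/ → [z] before /θ/; /ɖ/ → [ʐ] before /ʒ/. In each pair only manner changes, matching the following consonant, while place and voice stay constant.
No alternation appears in [ʃɪpqu]: there the adjacent consonants already agree in manner (/p/ and /q/ are both stops), so this form is consistent with the same rule.
/t/ is a voiceless alveolar stop. The following trigger /f/ is a fricative, so /t/ must become a fricative as well.
A voiceless alveolar fricative is [s], so the surface segment is [s].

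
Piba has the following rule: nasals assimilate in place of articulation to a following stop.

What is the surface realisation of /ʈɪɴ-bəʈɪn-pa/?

/ɴ/ is a voiced uvular nasal. The following trigger /b/ is bilabial, so /ɴ/ must become bilabial as well.
A voiced bilabial nasal is [m], so the surface segment is [m].
At the second juncture, /n/ likewise becomes [m] adjacent to /p/.

[ʈɪmbəʈɪmpa]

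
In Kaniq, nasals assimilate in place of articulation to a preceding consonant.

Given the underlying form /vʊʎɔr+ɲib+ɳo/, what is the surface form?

The rule targets /ɲ/ (voiced palatal nasal), which sits after the trigger /r/ (alveolar).
The voiced alveolar nasal is [n], so /ɲ/ → [n].
At the second juncture, /ɳ/ likewise becomes [m] adjacent to /b/.

[vʊʎɔrnibmo]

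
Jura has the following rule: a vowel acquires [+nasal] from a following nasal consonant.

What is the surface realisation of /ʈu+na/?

/u/ sits next to the nasal /n/ and is therefore nasalised to [ũ].

[ʈũna]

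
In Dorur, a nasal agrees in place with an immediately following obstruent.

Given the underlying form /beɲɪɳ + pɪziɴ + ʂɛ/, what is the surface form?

[beɲɪmpɪziɳʂɛ]

/ɳ/ is a voiced retroflex nasal. The following trigger /p/ is bilabial, so /ɳ/ must become bilabial as well.
Changing only its place to bilabial gives [m] — the voiced bilabial nasal.
At the second juncture, /ɴ/ likewise becomes [ɳ] adjacent to /ʂ/.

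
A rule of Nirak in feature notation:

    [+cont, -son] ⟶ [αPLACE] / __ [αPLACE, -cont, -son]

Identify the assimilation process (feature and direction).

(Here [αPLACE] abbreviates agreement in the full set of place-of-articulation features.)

The shared variable α links the value of the place features (abbreviated [PLACE]) on the target to the same value on the neighbouring segment, so place is the feature that assimilates.
The conditioning segment sits to the right of the focus bar, meaning the trigger follows the segment that changes — regressive assimilation.

regressive place assimilation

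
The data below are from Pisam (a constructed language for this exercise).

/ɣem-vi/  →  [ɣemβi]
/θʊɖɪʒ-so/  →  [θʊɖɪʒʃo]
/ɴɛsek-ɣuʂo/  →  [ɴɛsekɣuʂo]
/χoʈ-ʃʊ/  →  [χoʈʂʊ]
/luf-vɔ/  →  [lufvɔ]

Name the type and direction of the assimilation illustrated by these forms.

Comparing underlying and surface forms, /v/ → [β] is the alternation; the neighbouring /m/ is constant.
/v/ is labiodental while /m/ is bilabial; the output [β] is bilabial, matching the trigger — so the feature that spreads is place.
Manner and voice are unchanged, so the assimilation is partial, not total.
The same holds elsewhere in the data: /s/ → [ʃ] after /ʒ/ (alveolar → postalveolar, matching postalveolar); /ʃ/ → [ʂ] after /ʈ/ (postalveolar → retroflex, matching retroflex) — only place changes, and always toward the preceding segment.
Nothing changes in [ɴɛsekɣuʂo], [lufvɔ]: there the adjacent consonants already agree in place (/ɣ/ and /k/ are both velar; /v/ and /f/ are both labiodental), so these forms are consistent with the same rule.
Since the segment that changes follows the conditioning segment, the assimilation is progressive.

progressive place assimilation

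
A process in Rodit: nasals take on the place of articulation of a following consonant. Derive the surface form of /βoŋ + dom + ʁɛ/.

[βondoɴʁɛ]

/ŋ/ is a voiced velar nasal. The following trigger /d/ is alveolar, so /ŋ/ must become alveolar as well.
A voiced alveolar nasal is [n], so the surface segment is [n].
At the second juncture, /m/ likewise becomes [ɴ] adjacent to /ʁ/.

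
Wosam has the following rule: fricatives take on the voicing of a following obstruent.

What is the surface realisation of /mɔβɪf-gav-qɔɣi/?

The rule targets /f/ (voiceless labiodental fricative), which sits before the trigger /g/ (voiced).
Changing only its voicing to voiced gives [v] — the voiced labiodental fricative.
The same rule applies at the second boundary: /v/ → [f] next to /q/.

[mɔβɪvgafqɔɣi]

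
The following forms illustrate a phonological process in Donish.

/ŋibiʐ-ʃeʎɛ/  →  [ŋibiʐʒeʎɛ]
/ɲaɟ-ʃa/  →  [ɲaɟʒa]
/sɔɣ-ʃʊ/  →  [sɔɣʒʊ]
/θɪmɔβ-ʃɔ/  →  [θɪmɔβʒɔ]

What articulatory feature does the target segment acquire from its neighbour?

voicing

Underlying /ʃ/ is realised as [ʒ] next to /ʐ/; /ʐ/ itself does not change.
The change voiceless → voiced matches the voicing of the preceding /ʐ/, identifying this as voicing assimilation.
The other alternating forms pattern the same way: /ʃ/ → [ʒ] after /ɟ/ (voiceless → voiced, matching voiced); /ʃ/ → [ʒ] after /ɣ/ (voiceless → voiced, matching voiced); /ʃ/ → [ʒ] after /β/ (voiceless → voiced, matching voiced) — only voicing changes, and always toward the preceding segment.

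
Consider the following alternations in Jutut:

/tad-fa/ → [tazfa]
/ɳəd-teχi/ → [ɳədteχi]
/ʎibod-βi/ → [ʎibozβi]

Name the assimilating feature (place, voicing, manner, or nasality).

manner

Comparing underlying and surface forms, /d/ → [z] is the alternation; the neighbouring /f/ is constant.
The change stop → fricative matches the manner of the following /f/, identifying this as manner assimilation.
The other alternating form patterns the same way: /d/ → [z] before /β/ (stop → fricative, matching a fricative) — only manner changes, and always toward the following segment.
Nothing changes in [ɳədteχi]: there the adjacent consonants already agree in manner (/d/ and /t/ are both stops), so this form is consistent with the same rule.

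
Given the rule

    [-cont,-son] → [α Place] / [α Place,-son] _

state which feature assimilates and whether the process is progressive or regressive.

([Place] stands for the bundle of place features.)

progressive place assimilation

The rule copies the place features (abbreviated [Place]) from the environment onto the target, so the assimilating feature is place.
Since the environment is written before the underscore, the trigger precedes the target; the direction is progressive.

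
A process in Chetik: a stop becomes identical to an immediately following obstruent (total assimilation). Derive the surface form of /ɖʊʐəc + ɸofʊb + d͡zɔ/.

[ɖʊʐəɸɸofʊd͡zd͡zɔ]

/c/ is the segment targeted by the rule; it sits immediately before /ɸ/, so it assimilates completely and surfaces as [ɸ].
The same rule applies at the second boundary: /b/ → [d͡z] next to /d͡z/.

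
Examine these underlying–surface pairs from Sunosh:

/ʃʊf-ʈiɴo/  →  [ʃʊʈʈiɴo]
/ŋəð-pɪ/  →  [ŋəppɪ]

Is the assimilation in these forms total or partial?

total assimilation

Comparing underlying and surface forms, /f/ → [ʈ] is the alternation; the neighbouring /ʈ/ is constant.
The output [ʈ] is identical to the trigger /ʈ/ — every feature (place, manner, voicing) has been copied — so this is total assimilation.
The other form behaves the same way: /ð/ → [p] before /p/ — in each case the output is a copy of the following consonant.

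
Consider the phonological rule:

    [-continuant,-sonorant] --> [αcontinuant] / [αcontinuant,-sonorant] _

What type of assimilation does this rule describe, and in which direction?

progressive manner assimilation

The shared variable α links the value of [continuant] on the target to that of the neighbouring obstruent. [continuant] distinguishes stops from fricatives — a manner-of-articulation feature — so this is manner assimilation.
Since the environment is written before the underscore, the trigger precedes the target; the direction is progressive.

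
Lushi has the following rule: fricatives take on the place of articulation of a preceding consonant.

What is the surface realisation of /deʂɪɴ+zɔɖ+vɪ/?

The rule targets /z/ (voiced alveolar fricative), which sits after the trigger /ɴ/ (uvular).
The voiced uvular fricative is [ʁ], so /z/ → [ʁ].
At the second juncture, /v/ likewise becomes [ʐ] adjacent to /ɖ/.

[deʂɪɴʁɔɖʐɪ]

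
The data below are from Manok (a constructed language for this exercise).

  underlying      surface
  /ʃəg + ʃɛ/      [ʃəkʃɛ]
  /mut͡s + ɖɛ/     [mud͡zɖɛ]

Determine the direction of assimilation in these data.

regressive

Underlying /g/ is realised as [k] next to /ʃ/; /ʃ/ itself does not change.
/g/ is voiced while /ʃ/ is voiceless; the output [k] is voiceless, matching the trigger — so the feature that spreads is voicing.
Checking the remaining alternation: /t͡s/ → [d͡z] before /ɖ/ (voiceless → voiced, matching voiced) — only voicing changes, and always toward the following segment.
Since the segment that changes precedes the conditioning segment, the assimilation is regressive.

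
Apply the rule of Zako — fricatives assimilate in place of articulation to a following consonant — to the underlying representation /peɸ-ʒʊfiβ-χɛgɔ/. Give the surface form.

[peʃʒʊfiʁχɛgɔ]

/ɸ/ is a voiceless bilabial fricative. The following trigger /ʒ/ is postalveolar, so /ɸ/ must become postalveolar as well.
A voiceless postalveolar fricative is [ʃ], so the surface segment is [ʃ].
The same rule applies at the second boundary: /β/ → [ʁ] next to /χ/.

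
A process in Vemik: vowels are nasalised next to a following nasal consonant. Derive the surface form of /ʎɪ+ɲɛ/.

[ʎɪ̃ɲɛ]

The vowel /ɪ/ is adjacent to the following nasal /ɲ/, so it acquires [+nasal] and surfaces as [ɪ̃].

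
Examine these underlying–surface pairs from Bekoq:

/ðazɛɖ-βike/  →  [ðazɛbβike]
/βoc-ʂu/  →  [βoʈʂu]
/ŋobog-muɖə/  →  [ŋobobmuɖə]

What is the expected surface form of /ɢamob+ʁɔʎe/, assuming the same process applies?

[ɢamoɢʁɔʎe]

The data show regressive place assimilation: /ɖ/ → [b] before /β/; /c/ → [ʈ] before /ʂ/; /g/ → [b] before /m/. In each pair only place changes, matching the following consonant, while manner and voice stay constant.
The rule targets /b/ (voiced bilabial stop), which sits before the trigger /ʁ/ (uvular).
A voiced uvular stop is [ɢ], so the surface segment is [ɢ].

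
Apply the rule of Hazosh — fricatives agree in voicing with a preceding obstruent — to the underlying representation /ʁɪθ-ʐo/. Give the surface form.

[ʁɪθʂo]

/ʐ/ is a voiced retroflex fricative. The preceding trigger /θ/ is voiceless, so /ʐ/ must become voiceless as well.
Changing only its voicing to voiceless gives [ʂ] — the voiceless retroflex fricative.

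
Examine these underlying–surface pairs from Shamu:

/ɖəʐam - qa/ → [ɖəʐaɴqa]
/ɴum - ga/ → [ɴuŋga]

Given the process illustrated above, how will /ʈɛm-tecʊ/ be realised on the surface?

[ʈɛntecʊ]

The data show regressive place assimilation: /m/ → [ɴ] before /q/; /m/ → [ŋ] before /g/. In each pair only place changes, matching the following consonant, while manner and voice stay constant.
/m/ is a voiced bilabial nasal. The following trigger /t/ is alveolar, so /m/ must become alveolar as well.
A voiced alveolar nasal is [n], so the surface segment is [n].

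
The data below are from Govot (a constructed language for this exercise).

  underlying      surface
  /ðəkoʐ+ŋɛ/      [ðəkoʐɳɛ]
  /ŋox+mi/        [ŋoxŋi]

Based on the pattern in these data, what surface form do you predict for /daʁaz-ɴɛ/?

The data show progressive place assimilation: /ŋ/ → [ɳ] after /ʐ/; /m/ → [ŋ] after /x/. In each pair only place changes, matching the preceding consonant, while manner and voice stay constant.
/ɴ/ is a voiced uvular nasal. The preceding trigger /z/ is alveolar, so /ɴ/ must become alveolar as well.
A voiced alveolar nasal is [n], so the surface segment is [n].

[daʁaznɛ]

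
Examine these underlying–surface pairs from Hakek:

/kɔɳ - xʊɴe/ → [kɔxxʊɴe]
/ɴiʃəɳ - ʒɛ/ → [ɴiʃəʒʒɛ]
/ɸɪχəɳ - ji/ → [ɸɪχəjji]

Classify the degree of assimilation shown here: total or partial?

Underlying /ɳ/ is realised as [x] next to /x/; /x/ itself does not change.
The output [x] is identical to the trigger /x/ — every feature (place, manner, voicing) has been copied — so this is total assimilation.
The remaining alternations confirm this: /ɳ/ → [ʒ] before /ʒ/; /ɳ/ → [j] before /j/ — in each case the output is a copy of the following consonant.

total assimilation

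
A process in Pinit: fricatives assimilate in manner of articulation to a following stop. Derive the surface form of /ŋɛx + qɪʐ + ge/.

/x/ is a voiceless velar fricative. The following trigger /q/ is a stop, so /x/ must become a stop as well.
A voiceless velar stop is [k], so the surface segment is [k].
The same rule applies at the second boundary: /ʐ/ → [ɖ] next to /g/.

[ŋɛkqɪɖge]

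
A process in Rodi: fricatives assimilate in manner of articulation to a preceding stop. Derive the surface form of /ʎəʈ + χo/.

The rule targets /χ/ (voiceless uvular fricative), which sits after the trigger /ʈ/ (stop).
The voiceless uvular stop is [q], so /χ/ → [q].

[ʎəʈqo]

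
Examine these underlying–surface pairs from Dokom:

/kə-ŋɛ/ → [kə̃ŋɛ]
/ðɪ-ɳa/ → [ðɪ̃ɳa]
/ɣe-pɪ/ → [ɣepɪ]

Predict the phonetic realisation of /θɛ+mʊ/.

[θɛ̃mʊ]

The data show regressive nasality assimilation (vowel nasalisation): /ə/ → [ə̃] before /ŋ/; /ɪ/ → [ɪ̃] before /ɳ/ — a vowel is nasalised by an immediately following nasal consonant.
No change occurs in [ɣepɪ] because the vowel at the boundary is adjacent to an oral consonant, not a nasal (/e/ next to /p/).
/ɛ/ sits next to the nasal /m/ and is therefore nasalised to [ɛ̃].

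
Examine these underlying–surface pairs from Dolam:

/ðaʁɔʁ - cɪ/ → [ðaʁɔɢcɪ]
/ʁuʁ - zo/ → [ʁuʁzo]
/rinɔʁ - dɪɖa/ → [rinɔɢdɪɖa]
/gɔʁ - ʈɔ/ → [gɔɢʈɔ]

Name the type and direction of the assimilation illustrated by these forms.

regressive manner assimilation

Underlying /ʁ/ is realised as [ɢ] next to /c/; /c/ itself does not change.
/ʁ/ is a fricative while /c/ is a stop; the output [ɢ] is a stop, matching the trigger — so the feature that spreads is manner.
Place and voice are unchanged, so the assimilation is partial, not total.
The other alternating forms pattern the same way: /ʁ/ → [ɢ] before /d/ (fricative → stop, matching a stop); /ʁ/ → [ɢ] before /ʈ/ (fricative → stop, matching a stop) — only manner changes, and always toward the following segment.
Nothing changes in [ʁuʁzo]: there the adjacent consonants already agree in manner (/ʁ/ and /z/ are both fricatives), so this form is consistent with the same rule.
The trigger is the following segment, so the direction is regressive (anticipatory).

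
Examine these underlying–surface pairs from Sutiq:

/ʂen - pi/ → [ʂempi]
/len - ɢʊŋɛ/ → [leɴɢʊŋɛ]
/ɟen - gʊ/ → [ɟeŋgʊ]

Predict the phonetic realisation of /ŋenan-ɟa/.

[ŋenaɲɟa]

The data show regressive place assimilation: /n/ → [m] before /p/; /n/ → [ɴ] before /ɢ/; /n/ → [ŋ] before /g/. In each pair only place changes, matching the following consonant, while manner and voice stay constant.
The rule targets /n/ (voiced alveolar nasal), which sits before the trigger /ɟ/ (palatal).
The voiced palatal nasal is [ɲ], so /n/ → [ɲ].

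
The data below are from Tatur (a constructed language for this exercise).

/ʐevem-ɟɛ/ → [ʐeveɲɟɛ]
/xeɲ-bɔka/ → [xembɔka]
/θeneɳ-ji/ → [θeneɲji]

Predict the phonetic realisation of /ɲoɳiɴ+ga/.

The data show regressive place assimilation: /m/ → [ɲ] before /ɟ/; /ɲ/ → [m] before /b/; /ɳ/ → [ɲ] before /j/. In each pair only place changes, matching the following consonant, while manner and voice stay constant.
The rule targets /ɴ/ (voiced uvular nasal), which sits before the trigger /g/ (velar).
The voiced velar nasal is [ŋ], so /ɴ/ → [ŋ].

[ɲoɳiŋga]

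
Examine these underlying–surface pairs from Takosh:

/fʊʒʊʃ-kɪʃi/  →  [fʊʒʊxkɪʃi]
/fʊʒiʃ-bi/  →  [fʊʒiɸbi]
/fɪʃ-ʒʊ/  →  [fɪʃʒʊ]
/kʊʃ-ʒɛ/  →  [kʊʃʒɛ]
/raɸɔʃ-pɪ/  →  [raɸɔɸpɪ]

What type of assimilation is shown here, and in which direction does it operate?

Underlying /ʃ/ is realised as [x] next to /k/; /k/ itself does not change.
/ʃ/ is postalveolar while /k/ is velar; the output [x] is velar, matching the trigger — so the feature that spreads is place.
Manner and voice are unchanged, so the assimilation is partial, not total.
The other alternating forms pattern the same way: /ʃ/ → [ɸ] before /b/ (postalveolar → bilabial, matching bilabial); /ʃ/ → [ɸ] before /p/ (postalveolar → bilabial, matching bilabial) — only place changes, and always toward the following segment.
No alternation appears in [fɪʃʒʊ], [kʊʃʒɛ]: there the adjacent consonants already agree in place (/ʃ/ and /ʒ/ are both postalveolar; /ʃ/ and /ʒ/ are both postalveolar), so these forms are consistent with the same rule.
Since the segment that changes precedes the conditioning segment, the assimilation is regressive.

regressive place assimilation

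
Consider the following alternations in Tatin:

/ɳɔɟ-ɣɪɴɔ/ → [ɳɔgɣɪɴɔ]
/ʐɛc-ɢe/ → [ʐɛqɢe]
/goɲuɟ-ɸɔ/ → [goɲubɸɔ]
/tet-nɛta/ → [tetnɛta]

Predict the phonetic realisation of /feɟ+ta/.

[fedta]

The data show regressive place assimilation: /ɟ/ → [g] before /ɣ/; /c/ → [q] before /ɢ/; /ɟ/ → [b] before /ɸ/. In each pair only place changes, matching the following consonant, while manner and voice stay constant.
Nothing changes in [tetnɛta]: there the adjacent consonants already agree in place (/t/ and /n/ are both alveolar), so this form is consistent with the same rule.
/ɟ/ is a voiced palatal stop. The following trigger /t/ is alveolar, so /ɟ/ must become alveolar as well.
Changing only its place to alveolar gives [d] — the voiced alveolar stop.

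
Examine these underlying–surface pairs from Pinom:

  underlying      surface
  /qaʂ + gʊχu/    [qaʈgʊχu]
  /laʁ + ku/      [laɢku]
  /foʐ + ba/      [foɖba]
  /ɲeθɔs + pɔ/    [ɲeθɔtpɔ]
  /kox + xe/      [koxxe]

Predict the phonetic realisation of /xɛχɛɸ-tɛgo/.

The data show regressive manner assimilation: /ʂ/ → [ʈ] before /g/; /ʁ/ → [ɢ] before /k/; /ʐ/ → [ɖ] before /b/; /s/ → [t] before /p/. In each pair only manner changes, matching the following consonant, while place and voice stay constant.
Nothing changes in [koxxe]: there the adjacent consonants already agree in manner (/x/ and /x/ are both fricatives), so this form is consistent with the same rule.
/ɸ/ is a voiceless bilabial fricative. The following trigger /t/ is a stop, so /ɸ/ must become a stop as well.
A voiceless bilabial stop is [p], so the surface segment is [p].

[xɛχɛptɛgo]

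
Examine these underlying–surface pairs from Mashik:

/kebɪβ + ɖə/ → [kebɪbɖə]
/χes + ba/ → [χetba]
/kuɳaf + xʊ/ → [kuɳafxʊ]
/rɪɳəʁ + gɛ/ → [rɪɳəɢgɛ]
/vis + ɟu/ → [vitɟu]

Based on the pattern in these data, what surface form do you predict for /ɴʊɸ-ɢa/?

[ɴʊpɢa]

The data show regressive manner assimilation: /β/ → [b] before /ɖ/; /s/ → [t] before /b/; /ʁ/ → [ɢ] before /g/; /s/ → [t] before /ɟ/. In each pair only manner changes, matching the following consonant, while place and voice stay constant.
No alternation appears in [kuɳafxʊ]: there the adjacent consonants already agree in manner (/f/ and /x/ are both fricatives), so this form is consistent with the same rule.
/ɸ/ is a voiceless bilabial fricative. The following trigger /ɢ/ is a stop, so /ɸ/ must become a stop as well.
The voiceless bilabial stop is [p], so /ɸ/ → [p].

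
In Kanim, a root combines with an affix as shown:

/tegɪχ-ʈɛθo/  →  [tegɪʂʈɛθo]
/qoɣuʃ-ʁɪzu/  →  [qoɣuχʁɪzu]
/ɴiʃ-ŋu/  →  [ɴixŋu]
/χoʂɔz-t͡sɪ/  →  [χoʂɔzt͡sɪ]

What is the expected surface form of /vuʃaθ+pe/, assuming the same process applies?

[vuʃaɸpe]

The data show regressive place assimilation: /χ/ → [ʂ] before /ʈ/; /ʃ/ → [χ] before /ʁ/; /ʃ/ → [x] before /ŋ/. In each pair only place changes, matching the following consonant, while manner and voice stay constant.
Nothing changes in [χoʂɔzt͡sɪ]: there the adjacent consonants already agree in place (/z/ and /t͡s/ are both alveolar), so this form is consistent with the same rule.
/θ/ is a voiceless dental fricative. The following trigger /p/ is bilabial, so /θ/ must become bilabial as well.
A voiceless bilabial fricative is [ɸ], so the surface segment is [ɸ].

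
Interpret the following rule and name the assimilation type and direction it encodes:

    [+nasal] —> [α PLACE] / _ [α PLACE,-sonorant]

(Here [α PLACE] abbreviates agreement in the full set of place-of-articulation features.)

The rule copies the place features (abbreviated [PLACE]) from the environment onto the target, so the assimilating feature is place.
Since the environment is written after the underscore, the trigger follows the target; the direction is regressive.

regressive place assimilation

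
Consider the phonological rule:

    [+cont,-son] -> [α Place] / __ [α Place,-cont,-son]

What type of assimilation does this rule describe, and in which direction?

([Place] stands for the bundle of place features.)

regressive place assimilation

The shared variable α links the value of the place features (abbreviated [Place]) on the target to the same value on the neighbouring segment, so place is the feature that assimilates.
Since the environment is written after the underscore, the trigger follows the target; the direction is regressive.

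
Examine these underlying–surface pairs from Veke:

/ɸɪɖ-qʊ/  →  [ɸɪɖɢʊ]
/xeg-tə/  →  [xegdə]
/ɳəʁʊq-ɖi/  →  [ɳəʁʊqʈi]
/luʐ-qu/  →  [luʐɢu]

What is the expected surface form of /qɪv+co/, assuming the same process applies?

[qɪvɟo]

The data show progressive voicing assimilation: /q/ → [ɢ] after /ɖ/; /t/ → [d] after /g/; /ɖ/ → [ʈ] after /q/; /q/ → [ɢ] after /ʐ/. In each pair only voicing changes, matching the preceding consonant, while place and manner stay constant.
The rule targets /c/ (voiceless palatal stop), which sits after the trigger /v/ (voiced).
A voiced palatal stop is [ɟ], so the surface segment is [ɟ].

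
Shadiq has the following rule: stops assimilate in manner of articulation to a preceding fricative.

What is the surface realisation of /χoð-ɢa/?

/ɢ/ is a voiced uvular stop. The preceding trigger /ð/ is a fricative, so /ɢ/ must become a fricative as well.
A voiced uvular fricative is [ʁ], so the surface segment is [ʁ].

[χoðʁa]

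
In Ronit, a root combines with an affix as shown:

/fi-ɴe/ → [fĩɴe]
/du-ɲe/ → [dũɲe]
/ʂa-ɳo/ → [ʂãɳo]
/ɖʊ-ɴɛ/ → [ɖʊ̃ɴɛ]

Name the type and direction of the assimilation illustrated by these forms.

regressive nasality assimilation (vowel nasalisation)

The vowel /i/ surfaces as nasalised [ĩ] next to the following nasal /ɴ/ — it has acquired the [+nasal] feature of its neighbour.
Likewise in the remaining data: /u/ → [ũ] before /ɲ/; /a/ → [ã] before /ɳ/; /ʊ/ → [ʊ̃] before /ɴ/ — each time a vowel is nasalised next to a following nasal.
Because the conditioning nasal is to the right of the vowel that changes, the process is regressive (anticipatory).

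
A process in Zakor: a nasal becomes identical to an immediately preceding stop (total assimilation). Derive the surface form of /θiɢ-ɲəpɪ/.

/ɲ/ is the segment targeted by the rule; it sits immediately after /ɢ/, so it assimilates completely and surfaces as [ɢ].

[θiɢɢəpɪ]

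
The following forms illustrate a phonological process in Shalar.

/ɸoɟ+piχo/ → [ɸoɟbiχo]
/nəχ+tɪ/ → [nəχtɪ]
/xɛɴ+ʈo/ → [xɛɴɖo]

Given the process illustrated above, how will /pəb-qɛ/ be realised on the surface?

The data show progressive voicing assimilation: /p/ → [b] after /ɟ/; /ʈ/ → [ɖ] after /ɴ/. In each pair only voicing changes, matching the preceding consonant, while place and manner stay constant.
No alternation appears in [nəχtɪ]: there the adjacent consonants already agree in voicing (/t/ and /χ/ are both voiceless), so this form is consistent with the same rule.
The rule targets /q/ (voiceless uvular stop), which sits after the trigger /b/ (voiced).
A voiced uvular stop is [ɢ], so the surface segment is [ɢ].

[pəbɢɛ]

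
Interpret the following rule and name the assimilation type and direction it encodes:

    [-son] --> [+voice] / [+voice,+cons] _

The target ([-son], obstruents) acquires [+voice] next to a voiced consonant ([+voice,+cons]) — it takes on the voicing of its neighbour, so the feature that spreads is voicing.
The conditioning segment sits to the left of the focus bar, meaning the trigger precedes the segment that changes — progressive assimilation.

progressive voicing assimilation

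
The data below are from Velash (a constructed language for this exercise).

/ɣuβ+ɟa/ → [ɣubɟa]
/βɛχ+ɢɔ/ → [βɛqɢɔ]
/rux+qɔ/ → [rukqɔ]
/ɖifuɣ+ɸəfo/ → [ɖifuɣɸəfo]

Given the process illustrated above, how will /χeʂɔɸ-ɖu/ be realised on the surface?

[χeʂɔpɖu]

The data show regressive manner assimilation: /β/ → [b] before /ɟ/; /χ/ → [q] before /ɢ/; /x/ → [k] before /q/. In each pair only manner changes, matching the following consonant, while place and voice stay constant.
Nothing changes in [ɖifuɣɸəfo]: there the adjacent consonants already agree in manner (/ɣ/ and /ɸ/ are both fricatives), so this form is consistent with the same rule.
/ɸ/ is a voiceless bilabial fricative. The following trigger /ɖ/ is a stop, so /ɸ/ must become a stop as well.
A voiceless bilabial stop is [p], so the surface segment is [p].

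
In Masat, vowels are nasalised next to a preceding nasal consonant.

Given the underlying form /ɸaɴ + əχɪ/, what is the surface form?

/ə/ sits next to the nasal /ɴ/ and is therefore nasalised to [ə̃].

[ɸaɴə̃χɪ]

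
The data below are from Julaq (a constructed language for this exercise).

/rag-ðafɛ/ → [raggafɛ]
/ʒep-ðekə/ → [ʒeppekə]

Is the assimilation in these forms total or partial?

Underlying /ð/ is realised as [g] next to /g/; /g/ itself does not change.
The output [g] is identical to the trigger /g/ — every feature (place, manner, voicing) has been copied — so this is total assimilation.
The other form behaves the same way: /ð/ → [p] after /p/ — in each case the output is a copy of the preceding consonant.

total assimilation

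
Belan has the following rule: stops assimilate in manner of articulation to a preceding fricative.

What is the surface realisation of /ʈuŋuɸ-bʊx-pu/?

The rule targets /b/ (voiced bilabial stop), which sits after the trigger /ɸ/ (fricative).
The voiced bilabial fricative is [β], so /b/ → [β].
The same rule applies at the second boundary: /p/ → [ɸ] next to /x/.

[ʈuŋuɸβʊxɸu]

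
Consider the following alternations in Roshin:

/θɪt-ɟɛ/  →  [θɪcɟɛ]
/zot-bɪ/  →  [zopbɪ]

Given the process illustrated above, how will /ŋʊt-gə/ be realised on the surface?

[ŋʊkgə]

The data show regressive place assimilation: /t/ → [c] before /ɟ/; /t/ → [p] before /b/. In each pair only place changes, matching the following consonant, while manner and voice stay constant.
The rule targets /t/ (voiceless alveolar stop), which sits before the trigger /g/ (velar).
The voiceless velar stop is [k], so /t/ → [k].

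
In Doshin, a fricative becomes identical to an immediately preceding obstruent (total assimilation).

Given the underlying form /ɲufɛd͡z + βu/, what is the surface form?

[ɲufɛd͡zd͡zu]

/β/ is the segment targeted by the rule; it sits immediately after /d͡z/, so it assimilates completely and surfaces as [d͡z].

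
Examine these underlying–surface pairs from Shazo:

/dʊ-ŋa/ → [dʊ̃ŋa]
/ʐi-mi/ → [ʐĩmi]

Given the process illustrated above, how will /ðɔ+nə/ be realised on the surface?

The data show regressive nasality assimilation (vowel nasalisation): /ʊ/ → [ʊ̃] before /ŋ/; /i/ → [ĩ] before /m/ — a vowel is nasalised by an immediately following nasal consonant.
The vowel /ɔ/ is adjacent to the following nasal /n/, so it acquires [+nasal] and surfaces as [ɔ̃].

[ðɔ̃nə]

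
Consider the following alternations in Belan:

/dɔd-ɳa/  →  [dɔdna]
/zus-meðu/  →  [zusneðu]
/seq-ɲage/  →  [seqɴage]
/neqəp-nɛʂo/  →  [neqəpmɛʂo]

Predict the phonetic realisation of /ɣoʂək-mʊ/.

The data show progressive place assimilation: /ɳ/ → [n] after /d/; /m/ → [n] after /s/; /ɲ/ → [ɴ] after /q/; /n/ → [m] after /p/. In each pair only place changes, matching the preceding consonant, while manner and voice stay constant.
/m/ is a voiced bilabial nasal. The preceding trigger /k/ is velar, so /m/ must become velar as well.
The voiced velar nasal is [ŋ], so /m/ → [ŋ].

[ɣoʂəkŋʊ]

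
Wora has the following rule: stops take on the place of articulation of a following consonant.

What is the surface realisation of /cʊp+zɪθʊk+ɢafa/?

[cʊtzɪθʊqɢafa]

The rule targets /p/ (voiceless bilabial stop), which sits before the trigger /z/ (alveolar).
The voiceless alveolar stop is [t], so /p/ → [t].
The same rule applies at the second boundary: /k/ → [q] next to /ɢ/.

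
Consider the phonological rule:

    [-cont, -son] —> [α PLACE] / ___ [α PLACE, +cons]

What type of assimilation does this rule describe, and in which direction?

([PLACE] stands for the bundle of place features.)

regressive place assimilation

The shared variable α links the value of the place features (abbreviated [PLACE]) on the target to the same value on the neighbouring segment, so place is the feature that assimilates.
Since the environment is written after the underscore, the trigger follows the target; the direction is regressive.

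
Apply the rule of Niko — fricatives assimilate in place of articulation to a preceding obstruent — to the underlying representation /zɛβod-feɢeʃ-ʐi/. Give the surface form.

[zɛβodseɢeʃʒi]

The rule targets /f/ (voiceless labiodental fricative), which sits after the trigger /d/ (alveolar).
A voiceless alveolar fricative is [s], so the surface segment is [s].
The same rule applies at the second boundary: /ʐ/ → [ʒ] next to /ʃ/.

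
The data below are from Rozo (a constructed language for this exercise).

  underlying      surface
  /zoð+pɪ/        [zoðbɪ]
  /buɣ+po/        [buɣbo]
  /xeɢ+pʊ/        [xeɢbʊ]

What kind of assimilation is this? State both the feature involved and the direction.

The segment that alternates is /p/, which surfaces as [b] when adjacent to /ð/.
/p/ is voiceless while /ð/ is voiced; the output [b] is voiced, matching the trigger — so the feature that spreads is voicing.
Place and manner are unchanged, so the assimilation is partial, not total.
Checking the remaining alternations: /p/ → [b] after /ɣ/ (voiceless → voiced, matching voiced); /p/ → [b] after /ɢ/ (voiceless → voiced, matching voiced) — only voicing changes, and always toward the preceding segment.
Since the segment that changes follows the conditioning segment, the assimilation is progressive.

progressive voicing assimilation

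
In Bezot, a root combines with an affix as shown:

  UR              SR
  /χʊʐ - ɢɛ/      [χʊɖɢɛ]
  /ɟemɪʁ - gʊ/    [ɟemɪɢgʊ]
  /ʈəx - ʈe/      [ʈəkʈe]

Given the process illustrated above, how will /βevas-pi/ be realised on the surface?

The data show regressive manner assimilation: /ʐ/ → [ɖ] before /ɢ/; /ʁ/ → [ɢ] before /g/; /x/ → [k] before /ʈ/. In each pair only manner changes, matching the following consonant, while place and voice stay constant.
/s/ is a voiceless alveolar fricative. The following trigger /p/ is a stop, so /s/ must become a stop as well.
A voiceless alveolar stop is [t], so the surface segment is [t].

[βevatpi]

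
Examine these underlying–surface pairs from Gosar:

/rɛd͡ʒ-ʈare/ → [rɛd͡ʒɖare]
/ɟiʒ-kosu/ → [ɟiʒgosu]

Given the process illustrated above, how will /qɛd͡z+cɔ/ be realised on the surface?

[qɛd͡zɟɔ]

The data show progressive voicing assimilation: /ʈ/ → [ɖ] after /d͡ʒ/; /k/ → [g] after /ʒ/. In each pair only voicing changes, matching the preceding consonant, while place and manner stay constant.
The rule targets /c/ (voiceless palatal stop), which sits after the trigger /d͡z/ (voiced).
Changing only its voicing to voiced gives [ɟ] — the voiced palatal stop.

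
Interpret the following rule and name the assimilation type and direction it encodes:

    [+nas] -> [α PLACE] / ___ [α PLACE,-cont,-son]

The shared variable α links the value of the place features (abbreviated [PLACE]) on the target to the same value on the neighbouring segment, so place is the feature that assimilates.
Since the environment is written after the underscore, the trigger follows the target; the direction is regressive.

regressive place assimilation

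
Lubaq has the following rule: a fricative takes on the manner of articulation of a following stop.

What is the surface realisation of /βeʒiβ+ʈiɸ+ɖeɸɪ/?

[βeʒibʈipɖeɸɪ]

The rule targets /β/ (voiced bilabial fricative), which sits before the trigger /ʈ/ (stop).
The voiced bilabial stop is [b], so /β/ → [b].
At the second juncture, /ɸ/ likewise becomes [p] adjacent to /ɖ/.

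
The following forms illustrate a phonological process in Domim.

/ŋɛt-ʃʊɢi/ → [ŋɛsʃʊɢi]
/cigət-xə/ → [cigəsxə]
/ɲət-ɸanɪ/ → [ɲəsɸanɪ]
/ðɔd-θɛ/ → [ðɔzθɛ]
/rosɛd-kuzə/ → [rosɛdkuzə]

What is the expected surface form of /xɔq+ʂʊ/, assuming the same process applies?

The data show regressive manner assimilation: /t/ → [s] before /ʃ/; /t/ → [s] before /x/; /t/ → [s] before /ɸ/; /d/ → [z] before /θ/. In each pair only manner changes, matching the following consonant, while place and voice stay constant.
No alternation appears in [rosɛdkuzə]: there the adjacent consonants already agree in manner (/d/ and /k/ are both stops), so this form is consistent with the same rule.
/q/ is a voiceless uvular stop. The following trigger /ʂ/ is a fricative, so /q/ must become a fricative as well.
A voiceless uvular fricative is [χ], so the surface segment is [χ].

[xɔχʂʊ]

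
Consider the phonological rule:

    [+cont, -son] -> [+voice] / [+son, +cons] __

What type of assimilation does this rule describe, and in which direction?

The target ([+cont, -son], fricatives) acquires [+voice] next to a sonorant consonant ([+son, +cons]) — it takes on the voicing of its neighbour, so the feature that spreads is voicing.
Since the environment is written before the underscore, the trigger precedes the target; the direction is progressive.

progressive voicing assimilation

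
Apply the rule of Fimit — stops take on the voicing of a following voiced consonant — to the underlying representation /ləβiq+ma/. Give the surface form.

/q/ is a voiceless uvular stop. The following trigger /m/ is voiced, so /q/ must become voiced as well.
The voiced uvular stop is [ɢ], so /q/ → [ɢ].

[ləβiɢma]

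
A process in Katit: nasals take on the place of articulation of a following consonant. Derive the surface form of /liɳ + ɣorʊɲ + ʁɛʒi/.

[liŋɣorʊɴʁɛʒi]

/ɳ/ is a voiced retroflex nasal. The following trigger /ɣ/ is velar, so /ɳ/ must become velar as well.
The voiced velar nasal is [ŋ], so /ɳ/ → [ŋ].
At the second juncture, /ɲ/ likewise becomes [ɴ] adjacent to /ʁ/.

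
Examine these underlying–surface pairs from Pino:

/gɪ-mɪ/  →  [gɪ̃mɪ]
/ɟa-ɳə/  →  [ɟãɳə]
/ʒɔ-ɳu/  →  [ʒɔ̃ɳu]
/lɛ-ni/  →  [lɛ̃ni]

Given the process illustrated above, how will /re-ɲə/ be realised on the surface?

The data show regressive nasality assimilation (vowel nasalisation): /ɪ/ → [ɪ̃] before /m/; /a/ → [ã] before /ɳ/; /ɔ/ → [ɔ̃] before /ɳ/; /ɛ/ → [ɛ̃] before /n/ — a vowel is nasalised by an immediately following nasal consonant.
/e/ sits next to the nasal /ɲ/ and is therefore nasalised to [ẽ].

[rẽɲə]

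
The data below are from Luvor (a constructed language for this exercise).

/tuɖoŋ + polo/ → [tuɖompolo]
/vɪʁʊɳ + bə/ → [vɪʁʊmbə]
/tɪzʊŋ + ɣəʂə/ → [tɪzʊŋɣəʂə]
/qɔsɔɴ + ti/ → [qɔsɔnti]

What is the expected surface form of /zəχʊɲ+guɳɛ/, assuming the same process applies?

The data show regressive place assimilation: /ŋ/ → [m] before /p/; /ɳ/ → [m] before /b/; /ɴ/ → [n] before /t/. In each pair only place changes, matching the following consonant, while manner and voice stay constant.
Nothing changes in [tɪzʊŋɣəʂə]: there the adjacent consonants already agree in place (/ŋ/ and /ɣ/ are both velar), so this form is consistent with the same rule.
The rule targets /ɲ/ (voiced palatal nasal), which sits before the trigger /g/ (velar).
Changing only its place to velar gives [ŋ] — the voiced velar nasal.

[zəχʊŋguɳɛ]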